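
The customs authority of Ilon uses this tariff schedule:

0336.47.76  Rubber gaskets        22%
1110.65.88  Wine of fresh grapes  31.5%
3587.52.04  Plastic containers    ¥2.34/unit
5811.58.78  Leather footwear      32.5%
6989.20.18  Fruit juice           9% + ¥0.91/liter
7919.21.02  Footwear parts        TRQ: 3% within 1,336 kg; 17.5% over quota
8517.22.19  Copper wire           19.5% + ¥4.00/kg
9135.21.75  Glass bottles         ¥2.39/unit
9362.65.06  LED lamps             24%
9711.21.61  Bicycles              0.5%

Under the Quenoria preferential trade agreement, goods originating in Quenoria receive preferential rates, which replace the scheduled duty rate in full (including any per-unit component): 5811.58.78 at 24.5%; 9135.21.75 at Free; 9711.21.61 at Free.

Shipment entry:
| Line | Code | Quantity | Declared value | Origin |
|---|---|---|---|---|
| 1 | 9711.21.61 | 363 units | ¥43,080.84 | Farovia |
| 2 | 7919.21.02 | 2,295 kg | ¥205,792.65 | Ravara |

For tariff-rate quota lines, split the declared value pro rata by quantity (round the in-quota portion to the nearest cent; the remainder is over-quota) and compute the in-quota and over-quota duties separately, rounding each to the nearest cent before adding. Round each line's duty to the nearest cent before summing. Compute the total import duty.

¥18,858.24

Line 1 (9711.21.61, Farovia, 363 units, ¥43,080.84):
Base rate for 9711.21.61 is 0.5%.
9711.21.61 has an FTA preferential rate, but origin Farovia is not Quenoria; base rate stands.
Duty = ¥43,080.84 × 0.5% = ¥215.40.
Line 2 (7919.21.02, Ravara, 2,295 kg, ¥205,792.65):
Code 7919.21.02 is under a tariff-rate quota (threshold 1,336 kg). In-quota: 1,336 kg at 3%; over-quota: 959 kg at 17.5%.
Pro-rata value split: in-quota = ¥205,792.65 × 1,336/2,295 = ¥119,799.12; over-quota = ¥205,792.65 − ¥119,799.12 = ¥85,993.53.
In-quota duty = ¥119,799.12 × 3% = ¥3,593.97. Over-quota duty = ¥85,993.53 × 17.5% = ¥15,048.87.
Line duty = ¥3,593.97 + ¥15,048.87 = ¥18,642.84.
Total = ¥215.40 + ¥18,642.84 = ¥18,858.24.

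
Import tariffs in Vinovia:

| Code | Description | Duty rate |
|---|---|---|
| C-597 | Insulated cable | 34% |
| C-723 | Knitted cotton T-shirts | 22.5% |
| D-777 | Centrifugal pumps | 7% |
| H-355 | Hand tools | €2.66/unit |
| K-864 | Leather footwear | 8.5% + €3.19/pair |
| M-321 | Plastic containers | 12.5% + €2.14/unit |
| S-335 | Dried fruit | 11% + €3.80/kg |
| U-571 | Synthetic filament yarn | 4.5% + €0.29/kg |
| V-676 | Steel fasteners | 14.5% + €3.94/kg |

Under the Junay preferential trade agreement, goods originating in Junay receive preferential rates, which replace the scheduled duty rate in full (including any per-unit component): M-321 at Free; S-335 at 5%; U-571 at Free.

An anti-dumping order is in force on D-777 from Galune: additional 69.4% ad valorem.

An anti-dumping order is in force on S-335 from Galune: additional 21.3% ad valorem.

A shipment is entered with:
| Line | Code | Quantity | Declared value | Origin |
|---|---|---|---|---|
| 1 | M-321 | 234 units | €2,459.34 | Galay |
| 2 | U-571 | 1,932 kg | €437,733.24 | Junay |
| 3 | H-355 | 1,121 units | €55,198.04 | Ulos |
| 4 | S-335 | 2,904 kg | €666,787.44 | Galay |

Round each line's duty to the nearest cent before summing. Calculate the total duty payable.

€88,171.86

Line 1 (M-321, Galay, 234 units, €2,459.34):
Base rate for M-321 is 12.5% + €2.14/unit.
M-321 has an FTA preferential rate, but origin Galay is not Junay; base rate stands.
Duty = €2,459.34 × 12.5% + 234 × €2.14 = €808.18.
Line 2 (U-571, Junay, 1,932 kg, €437,733.24):
Base rate for U-571 is 4.5% + €0.29/kg.
Origin Junay qualifies under the Vinovia–Junay agreement and U-571 is covered: preferential rate Free applies instead.
Duty = €437,733.24 × 0% = €0.00.
Line 3 (H-355, Ulos, 1,121 units, €55,198.04):
Base rate for H-355 is €2.66/unit.
Duty = 1,121 × €2.66 = €2,981.86.
Line 4 (S-335, Galay, 2,904 kg, €666,787.44):
Base rate for S-335 is 11% + €3.80/kg.
S-335 has an FTA preferential rate, but origin Galay is not Junay; base rate stands.
The additional-duty order on S-335 targets Galune, not Galay; it does not apply.
Duty = €666,787.44 × 11% + 2,904 × €3.80 = €84,381.82.
Total = €808.18 + €0.00 + €2,981.86 + €84,381.82 = €88,171.86.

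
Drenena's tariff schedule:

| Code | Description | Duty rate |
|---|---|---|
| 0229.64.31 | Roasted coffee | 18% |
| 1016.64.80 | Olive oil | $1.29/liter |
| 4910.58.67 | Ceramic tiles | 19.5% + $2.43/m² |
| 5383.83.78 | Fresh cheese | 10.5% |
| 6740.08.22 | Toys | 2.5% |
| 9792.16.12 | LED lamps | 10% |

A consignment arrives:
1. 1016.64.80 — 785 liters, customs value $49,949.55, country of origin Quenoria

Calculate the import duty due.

Line 1 (1016.64.80, Quenoria, 785 liters, $49,949.55):
Base rate for 1016.64.80 is $1.29/liter.
Duty = 785 × $1.29 = $1,012.65.

$1,012.65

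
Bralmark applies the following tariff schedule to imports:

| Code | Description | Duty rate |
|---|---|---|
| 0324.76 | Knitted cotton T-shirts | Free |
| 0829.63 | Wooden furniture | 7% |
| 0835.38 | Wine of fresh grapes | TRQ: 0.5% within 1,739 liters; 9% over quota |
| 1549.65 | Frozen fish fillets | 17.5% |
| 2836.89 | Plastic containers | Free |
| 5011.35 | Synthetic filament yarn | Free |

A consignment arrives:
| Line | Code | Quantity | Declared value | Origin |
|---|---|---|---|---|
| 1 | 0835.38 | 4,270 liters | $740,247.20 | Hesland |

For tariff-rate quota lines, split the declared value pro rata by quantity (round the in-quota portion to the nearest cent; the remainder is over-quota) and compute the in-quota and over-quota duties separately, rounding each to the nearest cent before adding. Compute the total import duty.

Line 1 (0835.38, Hesland, 4,270 liters, $740,247.20):
Code 0835.38 is under a tariff-rate quota (threshold 1,739 liters). In-quota: 1,739 liters at 0.5%; over-quota: 2,531 liters at 9%.
Pro-rata value split: in-quota = $740,247.20 × 1,739/4,270 = $301,473.04; over-quota = $740,247.20 − $301,473.04 = $438,774.16.
In-quota duty = $301,473.04 × 0.5% = $1,507.37. Over-quota duty = $438,774.16 × 9% = $39,489.67.
Line duty = $1,507.37 + $39,489.67 = $40,997.04.

$40,997.04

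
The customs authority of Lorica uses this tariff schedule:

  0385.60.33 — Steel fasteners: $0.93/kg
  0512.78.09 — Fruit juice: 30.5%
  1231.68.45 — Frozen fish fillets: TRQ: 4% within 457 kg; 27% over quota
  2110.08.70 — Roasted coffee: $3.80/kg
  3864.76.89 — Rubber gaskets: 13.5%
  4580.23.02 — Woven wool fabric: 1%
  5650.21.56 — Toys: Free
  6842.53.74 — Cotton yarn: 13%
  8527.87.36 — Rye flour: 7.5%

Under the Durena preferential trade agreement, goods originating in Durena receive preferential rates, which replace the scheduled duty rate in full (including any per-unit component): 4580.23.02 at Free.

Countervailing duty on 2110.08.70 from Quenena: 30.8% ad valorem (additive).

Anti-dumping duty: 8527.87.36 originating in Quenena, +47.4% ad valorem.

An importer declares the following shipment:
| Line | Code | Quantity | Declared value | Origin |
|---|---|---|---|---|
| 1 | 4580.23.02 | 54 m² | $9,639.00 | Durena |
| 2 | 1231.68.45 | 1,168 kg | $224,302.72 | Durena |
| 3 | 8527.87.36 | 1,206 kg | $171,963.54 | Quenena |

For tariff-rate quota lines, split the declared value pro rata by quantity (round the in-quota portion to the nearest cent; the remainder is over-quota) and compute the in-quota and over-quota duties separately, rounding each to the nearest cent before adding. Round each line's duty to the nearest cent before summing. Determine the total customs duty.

Line 1 (4580.23.02, Durena, 54 m², $9,639.00):
Base rate for 4580.23.02 is 1%.
Origin Durena qualifies under the Lorica–Durena agreement and 4580.23.02 is covered: preferential rate Free applies instead.
Duty = $9,639.00 × 0% = $0.00.
Line 2 (1231.68.45, Durena, 1,168 kg, $224,302.72):
Code 1231.68.45 is under a tariff-rate quota (threshold 457 kg). In-quota: 457 kg at 4%; over-quota: 711 kg at 27%.
Pro-rata value split: in-quota = $224,302.72 × 457/1,168 = $87,762.28; over-quota = $224,302.72 − $87,762.28 = $136,540.44.
In-quota duty = $87,762.28 × 4% = $3,510.49. Over-quota duty = $136,540.44 × 27% = $36,865.92.
Line duty = $3,510.49 + $36,865.92 = $40,376.41.
Line 3 (8527.87.36, Quenena, 1,206 kg, $171,963.54):
Base rate for 8527.87.36 is 7.5%.
Additional duty on 8527.87.36 from Quenena: +47.4%. Applied ad valorem rate: 7.5% + 47.4% = 54.9%.
Duty = $171,963.54 × 54.9% = $94,407.98.
Total = $0.00 + $40,376.41 + $94,407.98 = $134,784.39.

$134,784.39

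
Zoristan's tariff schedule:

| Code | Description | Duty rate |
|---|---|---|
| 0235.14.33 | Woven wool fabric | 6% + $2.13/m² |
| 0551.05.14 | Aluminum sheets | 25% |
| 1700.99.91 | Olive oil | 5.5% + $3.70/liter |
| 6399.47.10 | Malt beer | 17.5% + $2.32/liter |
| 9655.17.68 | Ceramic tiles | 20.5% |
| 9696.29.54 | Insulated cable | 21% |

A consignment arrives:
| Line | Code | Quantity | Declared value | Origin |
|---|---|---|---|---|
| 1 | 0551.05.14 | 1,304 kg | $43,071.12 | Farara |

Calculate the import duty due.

Line 1 (0551.05.14, Farara, 1,304 kg, $43,071.12):
Base rate for 0551.05.14 is 25%.
Duty = $43,071.12 × 25% = $10,767.78.

$10,767.78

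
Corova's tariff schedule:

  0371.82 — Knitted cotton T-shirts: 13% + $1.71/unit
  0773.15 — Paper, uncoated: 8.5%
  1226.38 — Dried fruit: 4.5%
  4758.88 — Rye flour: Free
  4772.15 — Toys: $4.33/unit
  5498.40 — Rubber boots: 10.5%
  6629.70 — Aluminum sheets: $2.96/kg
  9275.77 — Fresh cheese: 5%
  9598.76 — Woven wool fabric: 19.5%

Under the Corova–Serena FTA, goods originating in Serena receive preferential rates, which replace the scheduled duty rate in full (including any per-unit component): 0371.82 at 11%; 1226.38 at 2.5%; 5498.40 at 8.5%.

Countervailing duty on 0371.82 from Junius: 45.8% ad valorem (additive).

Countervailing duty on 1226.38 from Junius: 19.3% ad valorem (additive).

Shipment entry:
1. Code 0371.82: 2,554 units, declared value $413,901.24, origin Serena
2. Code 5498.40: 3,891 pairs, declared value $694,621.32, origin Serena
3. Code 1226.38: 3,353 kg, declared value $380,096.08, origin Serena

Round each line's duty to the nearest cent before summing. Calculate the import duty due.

$114,074.35

Line 1 (0371.82, Serena, 2,554 units, $413,901.24):
Base rate for 0371.82 is 13% + $1.71/unit.
Origin Serena qualifies under the Corova–Serena agreement and 0371.82 is covered: preferential rate 11% applies instead.
The additional-duty order on 0371.82 targets Junius, not Serena; it does not apply.
Duty = $413,901.24 × 11% = $45,529.14.
Line 2 (5498.40, Serena, 3,891 pairs, $694,621.32):
Base rate for 5498.40 is 10.5%.
Origin Serena qualifies under the Corova–Serena agreement and 5498.40 is covered: preferential rate 8.5% applies instead.
Duty = $694,621.32 × 8.5% = $59,042.81.
Line 3 (1226.38, Serena, 3,353 kg, $380,096.08):
Base rate for 1226.38 is 4.5%.
Origin Serena qualifies under the Corova–Serena agreement and 1226.38 is covered: preferential rate 2.5% applies instead.
The additional-duty order on 1226.38 targets Junius, not Serena; it does not apply.
Duty = $380,096.08 × 2.5% = $9,502.40.
Total = $45,529.14 + $59,042.81 + $9,502.40 = $114,074.35.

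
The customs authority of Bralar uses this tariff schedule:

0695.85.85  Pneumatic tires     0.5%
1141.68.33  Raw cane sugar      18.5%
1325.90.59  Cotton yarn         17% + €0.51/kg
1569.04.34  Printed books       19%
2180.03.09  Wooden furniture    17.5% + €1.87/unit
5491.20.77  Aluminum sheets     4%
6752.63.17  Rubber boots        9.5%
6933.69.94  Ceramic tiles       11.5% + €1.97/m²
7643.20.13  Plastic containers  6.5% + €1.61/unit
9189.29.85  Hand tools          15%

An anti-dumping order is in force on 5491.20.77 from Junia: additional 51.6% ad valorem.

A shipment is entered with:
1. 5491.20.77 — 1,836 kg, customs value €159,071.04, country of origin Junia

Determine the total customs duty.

€88,443.50

Line 1 (5491.20.77, Junia, 1,836 kg, €159,071.04):
Base rate for 5491.20.77 is 4%.
Additional duty on 5491.20.77 from Junia: +51.6%. Applied ad valorem rate: 4% + 51.6% = 55.6%.
Duty = €159,071.04 × 55.6% = €88,443.50.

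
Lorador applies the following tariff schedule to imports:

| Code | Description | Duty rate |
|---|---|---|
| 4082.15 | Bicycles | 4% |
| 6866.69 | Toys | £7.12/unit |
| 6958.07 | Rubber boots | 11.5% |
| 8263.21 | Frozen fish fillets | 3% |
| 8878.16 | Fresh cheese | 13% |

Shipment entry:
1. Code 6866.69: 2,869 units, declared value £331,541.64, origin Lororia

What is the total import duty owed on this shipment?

£20,427.28

Line 1 (6866.69, Lororia, 2,869 units, £331,541.64):
Base rate for 6866.69 is £7.12/unit.
Duty = 2,869 × £7.12 = £20,427.28.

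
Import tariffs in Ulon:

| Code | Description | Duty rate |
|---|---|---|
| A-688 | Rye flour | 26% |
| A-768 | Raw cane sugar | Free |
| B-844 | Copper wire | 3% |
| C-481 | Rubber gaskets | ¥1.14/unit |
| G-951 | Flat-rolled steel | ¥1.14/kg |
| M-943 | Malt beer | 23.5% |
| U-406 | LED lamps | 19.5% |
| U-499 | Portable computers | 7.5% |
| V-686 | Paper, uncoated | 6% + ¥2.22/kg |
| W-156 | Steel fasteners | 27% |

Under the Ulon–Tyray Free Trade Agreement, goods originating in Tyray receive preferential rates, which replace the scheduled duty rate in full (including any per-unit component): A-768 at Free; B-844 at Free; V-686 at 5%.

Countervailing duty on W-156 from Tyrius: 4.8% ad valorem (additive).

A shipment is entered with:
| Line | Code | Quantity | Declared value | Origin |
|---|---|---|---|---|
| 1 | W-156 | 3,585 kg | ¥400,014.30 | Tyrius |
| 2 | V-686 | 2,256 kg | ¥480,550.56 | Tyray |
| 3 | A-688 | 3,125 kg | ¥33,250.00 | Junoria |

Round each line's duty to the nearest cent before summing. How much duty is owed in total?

¥159,877.08

Line 1 (W-156, Tyrius, 3,585 kg, ¥400,014.30):
Base rate for W-156 is 27%.
Additional duty on W-156 from Tyrius: +4.8%. Applied ad valorem rate: 27% + 4.8% = 31.8%.
Duty = ¥400,014.30 × 31.8% = ¥127,204.55.
Line 2 (V-686, Tyray, 2,256 kg, ¥480,550.56):
Base rate for V-686 is 6% + ¥2.22/kg.
Origin Tyray qualifies under the Ulon–Tyray agreement and V-686 is covered: preferential rate 5% applies instead.
Duty = ¥480,550.56 × 5% = ¥24,027.53.
Line 3 (A-688, Junoria, 3,125 kg, ¥33,250.00):
Base rate for A-688 is 26%.
Duty = ¥33,250.00 × 26% = ¥8,645.00.
Total = ¥127,204.55 + ¥24,027.53 + ¥8,645.00 = ¥159,877.08.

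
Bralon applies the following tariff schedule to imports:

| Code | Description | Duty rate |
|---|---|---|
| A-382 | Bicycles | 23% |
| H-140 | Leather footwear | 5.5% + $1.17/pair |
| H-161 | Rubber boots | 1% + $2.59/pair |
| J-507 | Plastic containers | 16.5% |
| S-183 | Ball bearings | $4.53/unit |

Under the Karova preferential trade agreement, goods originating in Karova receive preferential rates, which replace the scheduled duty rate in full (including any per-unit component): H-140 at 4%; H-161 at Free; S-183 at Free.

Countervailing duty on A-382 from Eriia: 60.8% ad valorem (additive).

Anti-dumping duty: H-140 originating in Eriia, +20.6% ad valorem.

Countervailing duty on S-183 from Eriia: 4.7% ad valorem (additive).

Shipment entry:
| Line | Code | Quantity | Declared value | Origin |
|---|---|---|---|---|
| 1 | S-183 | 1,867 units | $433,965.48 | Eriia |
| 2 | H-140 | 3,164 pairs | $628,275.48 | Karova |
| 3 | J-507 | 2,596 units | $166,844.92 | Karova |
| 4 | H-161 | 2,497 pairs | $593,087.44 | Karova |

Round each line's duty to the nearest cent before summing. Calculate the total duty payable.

Line 1 (S-183, Eriia, 1,867 units, $433,965.48):
Base rate for S-183 is $4.53/unit.
S-183 has an FTA preferential rate, but origin Eriia is not Karova; base rate stands.
Additional duty on S-183 from Eriia: +4.7% ad valorem. Applied ad valorem rate = 4.7%.
Duty = $433,965.48 × 4.7% + 1,867 × $4.53 = $28,853.89.
Line 2 (H-140, Karova, 3,164 pairs, $628,275.48):
Base rate for H-140 is 5.5% + $1.17/pair.
Origin Karova qualifies under the Bralon–Karova agreement and H-140 is covered: preferential rate 4% applies instead.
The additional-duty order on H-140 targets Eriia, not Karova; it does not apply.
Duty = $628,275.48 × 4% = $25,131.02.
Line 3 (J-507, Karova, 2,596 units, $166,844.92):
Base rate for J-507 is 16.5%.
Origin Karova is the FTA partner but J-507 is not on the preference list; base rate stands.
Duty = $166,844.92 × 16.5% = $27,529.41.
Line 4 (H-161, Karova, 2,497 pairs, $593,087.44):
Base rate for H-161 is 1% + $2.59/pair.
Origin Karova qualifies under the Bralon–Karova agreement and H-161 is covered: preferential rate Free applies instead.
Duty = $593,087.44 × 0% = $0.00.
Total = $28,853.89 + $25,131.02 + $27,529.41 + $0.00 = $81,514.32.

$81,514.32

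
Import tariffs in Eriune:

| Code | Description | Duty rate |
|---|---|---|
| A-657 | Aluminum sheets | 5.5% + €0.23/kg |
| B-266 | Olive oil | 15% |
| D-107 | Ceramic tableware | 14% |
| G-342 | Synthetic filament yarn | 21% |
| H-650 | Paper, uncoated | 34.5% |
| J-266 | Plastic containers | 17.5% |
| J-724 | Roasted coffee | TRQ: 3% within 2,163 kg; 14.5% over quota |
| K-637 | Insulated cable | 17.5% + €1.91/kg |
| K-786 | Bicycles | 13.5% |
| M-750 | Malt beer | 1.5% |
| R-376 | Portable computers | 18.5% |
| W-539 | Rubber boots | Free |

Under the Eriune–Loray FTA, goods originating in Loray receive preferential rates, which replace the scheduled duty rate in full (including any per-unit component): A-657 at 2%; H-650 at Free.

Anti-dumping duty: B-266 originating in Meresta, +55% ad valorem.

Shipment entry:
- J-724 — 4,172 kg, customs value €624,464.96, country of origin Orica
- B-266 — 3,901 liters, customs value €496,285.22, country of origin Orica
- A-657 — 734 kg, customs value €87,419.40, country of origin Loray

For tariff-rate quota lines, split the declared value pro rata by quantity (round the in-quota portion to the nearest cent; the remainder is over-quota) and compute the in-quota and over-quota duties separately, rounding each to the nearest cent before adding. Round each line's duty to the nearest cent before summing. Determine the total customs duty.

€129,506.44

Line 1 (J-724, Orica, 4,172 kg, €624,464.96):
Code J-724 is under a tariff-rate quota (threshold 2,163 kg). In-quota: 2,163 kg at 3%; over-quota: 2,009 kg at 14.5%.
Pro-rata value split: in-quota = €624,464.96 × 2,163/4,172 = €323,757.84; over-quota = €624,464.96 − €323,757.84 = €300,707.12.
In-quota duty = €323,757.84 × 3% = €9,712.74. Over-quota duty = €300,707.12 × 14.5% = €43,602.53.
Line duty = €9,712.74 + €43,602.53 = €53,315.27.
Line 2 (B-266, Orica, 3,901 liters, €496,285.22):
Base rate for B-266 is 15%.
The additional-duty order on B-266 targets Meresta, not Orica; it does not apply.
Duty = €496,285.22 × 15% = €74,442.78.
Line 3 (A-657, Loray, 734 kg, €87,419.40):
Base rate for A-657 is 5.5% + €0.23/kg.
Origin Loray qualifies under the Eriune–Loray agreement and A-657 is covered: preferential rate 2% applies instead.
Duty = €87,419.40 × 2% = €1,748.39.
Total = €53,315.27 + €74,442.78 + €1,748.39 = €129,506.44.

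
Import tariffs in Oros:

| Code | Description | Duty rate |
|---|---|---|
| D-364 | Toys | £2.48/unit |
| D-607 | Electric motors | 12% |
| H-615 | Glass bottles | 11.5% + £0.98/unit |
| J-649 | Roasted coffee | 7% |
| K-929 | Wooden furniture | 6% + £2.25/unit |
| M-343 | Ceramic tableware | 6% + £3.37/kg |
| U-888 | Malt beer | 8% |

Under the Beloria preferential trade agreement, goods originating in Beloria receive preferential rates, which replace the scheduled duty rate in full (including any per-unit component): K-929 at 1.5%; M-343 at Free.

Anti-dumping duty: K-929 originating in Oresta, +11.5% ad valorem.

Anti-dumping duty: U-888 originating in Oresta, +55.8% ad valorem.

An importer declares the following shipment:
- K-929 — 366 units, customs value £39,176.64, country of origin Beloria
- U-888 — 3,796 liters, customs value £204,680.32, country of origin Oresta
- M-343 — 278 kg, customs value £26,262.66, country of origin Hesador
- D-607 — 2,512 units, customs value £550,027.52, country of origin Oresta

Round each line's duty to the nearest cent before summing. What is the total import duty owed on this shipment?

Line 1 (K-929, Beloria, 366 units, £39,176.64):
Base rate for K-929 is 6% + £2.25/unit.
Origin Beloria qualifies under the Oros–Beloria agreement and K-929 is covered: preferential rate 1.5% applies instead.
The additional-duty order on K-929 targets Oresta, not Beloria; it does not apply.
Duty = £39,176.64 × 1.5% = £587.65.
Line 2 (U-888, Oresta, 3,796 liters, £204,680.32):
Base rate for U-888 is 8%.
Additional duty on U-888 from Oresta: +55.8%. Applied ad valorem rate: 8% + 55.8% = 63.8%.
Duty = £204,680.32 × 63.8% = £130,586.04.
Line 3 (M-343, Hesador, 278 kg, £26,262.66):
Base rate for M-343 is 6% + £3.37/kg.
M-343 has an FTA preferential rate, but origin Hesador is not Beloria; base rate stands.
Duty = £26,262.66 × 6% + 278 × £3.37 = £2,512.62.
Line 4 (D-607, Oresta, 2,512 units, £550,027.52):
Base rate for D-607 is 12%.
Duty = £550,027.52 × 12% = £66,003.30.
Total = £587.65 + £130,586.04 + £2,512.62 + £66,003.30 = £199,689.61.

£199,689.61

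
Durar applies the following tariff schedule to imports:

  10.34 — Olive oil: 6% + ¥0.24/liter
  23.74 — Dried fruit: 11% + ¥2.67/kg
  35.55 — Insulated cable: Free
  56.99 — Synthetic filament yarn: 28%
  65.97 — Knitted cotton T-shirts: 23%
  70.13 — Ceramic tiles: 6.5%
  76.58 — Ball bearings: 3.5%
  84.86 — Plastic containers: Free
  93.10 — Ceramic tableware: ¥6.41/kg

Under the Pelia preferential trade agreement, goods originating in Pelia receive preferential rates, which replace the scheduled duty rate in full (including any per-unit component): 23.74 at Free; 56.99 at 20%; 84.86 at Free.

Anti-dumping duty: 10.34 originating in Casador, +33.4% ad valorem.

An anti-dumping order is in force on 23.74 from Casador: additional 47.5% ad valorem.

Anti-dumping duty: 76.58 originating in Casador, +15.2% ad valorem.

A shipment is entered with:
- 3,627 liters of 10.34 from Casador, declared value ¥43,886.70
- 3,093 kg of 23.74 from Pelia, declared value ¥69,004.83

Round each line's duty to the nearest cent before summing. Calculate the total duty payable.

¥18,161.84

Line 1 (10.34, Casador, 3,627 liters, ¥43,886.70):
Base rate for 10.34 is 6% + ¥0.24/liter.
Additional duty on 10.34 from Casador: +33.4%. Applied ad valorem rate: 6% + 33.4% = 39.4%.
Duty = ¥43,886.70 × 39.4% + 3,627 × ¥0.24 = ¥18,161.84.
Line 2 (23.74, Pelia, 3,093 kg, ¥69,004.83):
Base rate for 23.74 is 11% + ¥2.67/kg.
Origin Pelia qualifies under the Durar–Pelia agreement and 23.74 is covered: preferential rate Free applies instead.
The additional-duty order on 23.74 targets Casador, not Pelia; it does not apply.
Duty = ¥69,004.83 × 0% = ¥0.00.
Total = ¥18,161.84 + ¥0.00 = ¥18,161.84.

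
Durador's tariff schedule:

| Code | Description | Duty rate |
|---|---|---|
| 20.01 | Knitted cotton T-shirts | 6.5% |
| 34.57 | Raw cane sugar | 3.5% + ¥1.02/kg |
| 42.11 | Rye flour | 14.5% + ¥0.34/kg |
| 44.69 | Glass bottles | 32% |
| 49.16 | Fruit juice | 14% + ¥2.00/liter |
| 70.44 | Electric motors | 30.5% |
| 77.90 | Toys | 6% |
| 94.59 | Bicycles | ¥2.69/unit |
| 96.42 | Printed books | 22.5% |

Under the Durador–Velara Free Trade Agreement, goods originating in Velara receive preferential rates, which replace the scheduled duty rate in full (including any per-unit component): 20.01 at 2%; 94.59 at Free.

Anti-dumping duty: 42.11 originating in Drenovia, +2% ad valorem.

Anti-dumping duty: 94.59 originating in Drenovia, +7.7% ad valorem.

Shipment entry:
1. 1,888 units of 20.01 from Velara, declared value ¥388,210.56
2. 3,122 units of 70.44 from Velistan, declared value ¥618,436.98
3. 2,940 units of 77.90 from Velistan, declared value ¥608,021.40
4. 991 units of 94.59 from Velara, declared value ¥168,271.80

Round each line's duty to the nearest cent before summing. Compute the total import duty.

Line 1 (20.01, Velara, 1,888 units, ¥388,210.56):
Base rate for 20.01 is 6.5%.
Origin Velara qualifies under the Durador–Velara agreement and 20.01 is covered: preferential rate 2% applies instead.
Duty = ¥388,210.56 × 2% = ¥7,764.21.
Line 2 (70.44, Velistan, 3,122 units, ¥618,436.98):
Base rate for 70.44 is 30.5%.
Duty = ¥618,436.98 × 30.5% = ¥188,623.28.
Line 3 (77.90, Velistan, 2,940 units, ¥608,021.40):
Base rate for 77.90 is 6%.
Duty = ¥608,021.40 × 6% = ¥36,481.28.
Line 4 (94.59, Velara, 991 units, ¥168,271.80):
Base rate for 94.59 is ¥2.69/unit.
Origin Velara qualifies under the Durador–Velara agreement and 94.59 is covered: preferential rate Free applies instead.
The additional-duty order on 94.59 targets Drenovia, not Velara; it does not apply.
Duty = ¥168,271.80 × 0% = ¥0.00.
Total = ¥7,764.21 + ¥188,623.28 + ¥36,481.28 + ¥0.00 = ¥232,868.77.

¥232,868.77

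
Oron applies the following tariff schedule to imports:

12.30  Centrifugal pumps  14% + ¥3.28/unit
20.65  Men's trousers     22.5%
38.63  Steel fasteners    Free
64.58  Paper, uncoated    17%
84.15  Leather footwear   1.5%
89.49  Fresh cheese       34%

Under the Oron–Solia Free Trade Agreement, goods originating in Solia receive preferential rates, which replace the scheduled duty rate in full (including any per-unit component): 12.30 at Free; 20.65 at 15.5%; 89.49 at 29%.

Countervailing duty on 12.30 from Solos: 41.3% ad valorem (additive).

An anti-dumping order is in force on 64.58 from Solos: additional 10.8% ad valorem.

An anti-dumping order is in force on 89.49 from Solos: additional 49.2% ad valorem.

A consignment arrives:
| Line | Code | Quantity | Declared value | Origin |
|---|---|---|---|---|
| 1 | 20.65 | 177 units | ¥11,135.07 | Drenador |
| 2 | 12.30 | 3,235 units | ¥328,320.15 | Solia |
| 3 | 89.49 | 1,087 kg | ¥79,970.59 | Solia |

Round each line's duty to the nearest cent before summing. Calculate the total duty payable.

Line 1 (20.65, Drenador, 177 units, ¥11,135.07):
Base rate for 20.65 is 22.5%.
20.65 has an FTA preferential rate, but origin Drenador is not Solia; base rate stands.
Duty = ¥11,135.07 × 22.5% = ¥2,505.39.
Line 2 (12.30, Solia, 3,235 units, ¥328,320.15):
Base rate for 12.30 is 14% + ¥3.28/unit.
Origin Solia qualifies under the Oron–Solia agreement and 12.30 is covered: preferential rate Free applies instead.
The additional-duty order on 12.30 targets Solos, not Solia; it does not apply.
Duty = ¥328,320.15 × 0% = ¥0.00.
Line 3 (89.49, Solia, 1,087 kg, ¥79,970.59):
Base rate for 89.49 is 34%.
Origin Solia qualifies under the Oron–Solia agreement and 89.49 is covered: preferential rate 29% applies instead.
The additional-duty order on 89.49 targets Solos, not Solia; it does not apply.
Duty = ¥79,970.59 × 29% = ¥23,191.47.
Total = ¥2,505.39 + ¥0.00 + ¥23,191.47 = ¥25,696.86.

¥25,696.86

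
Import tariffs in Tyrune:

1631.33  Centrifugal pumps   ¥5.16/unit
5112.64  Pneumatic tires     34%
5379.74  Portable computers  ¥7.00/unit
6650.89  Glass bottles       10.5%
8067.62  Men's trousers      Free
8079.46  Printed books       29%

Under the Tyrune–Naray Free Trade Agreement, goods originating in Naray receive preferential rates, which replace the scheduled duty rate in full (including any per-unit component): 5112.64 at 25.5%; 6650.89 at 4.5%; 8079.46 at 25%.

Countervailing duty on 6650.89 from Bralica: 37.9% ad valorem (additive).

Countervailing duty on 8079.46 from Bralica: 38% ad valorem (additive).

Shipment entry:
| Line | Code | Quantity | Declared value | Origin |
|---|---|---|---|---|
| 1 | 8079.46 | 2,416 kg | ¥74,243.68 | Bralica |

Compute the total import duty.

Line 1 (8079.46, Bralica, 2,416 kg, ¥74,243.68):
Base rate for 8079.46 is 29%.
8079.46 has an FTA preferential rate, but origin Bralica is not Naray; base rate stands.
Additional duty on 8079.46 from Bralica: +38%. Applied ad valorem rate: 29% + 38% = 67%.
Duty = ¥74,243.68 × 67% = ¥49,743.27.

¥49,743.27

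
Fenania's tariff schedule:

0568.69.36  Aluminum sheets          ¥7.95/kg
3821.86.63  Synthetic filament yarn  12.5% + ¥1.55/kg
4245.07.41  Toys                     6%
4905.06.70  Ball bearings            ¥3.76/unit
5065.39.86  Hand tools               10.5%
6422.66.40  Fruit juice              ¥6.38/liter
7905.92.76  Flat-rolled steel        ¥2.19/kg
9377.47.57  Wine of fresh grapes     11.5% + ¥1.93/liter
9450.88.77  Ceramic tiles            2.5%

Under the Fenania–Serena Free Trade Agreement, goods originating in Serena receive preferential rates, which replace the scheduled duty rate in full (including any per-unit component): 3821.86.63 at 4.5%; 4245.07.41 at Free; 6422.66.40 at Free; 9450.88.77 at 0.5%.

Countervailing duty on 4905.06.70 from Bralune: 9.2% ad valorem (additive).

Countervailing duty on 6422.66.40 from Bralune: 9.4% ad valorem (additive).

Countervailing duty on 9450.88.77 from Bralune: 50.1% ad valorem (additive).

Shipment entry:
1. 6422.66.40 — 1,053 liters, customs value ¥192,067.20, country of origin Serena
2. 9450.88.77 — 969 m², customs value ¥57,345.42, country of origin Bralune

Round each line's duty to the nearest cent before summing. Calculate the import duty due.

¥30,163.69

Line 1 (6422.66.40, Serena, 1,053 liters, ¥192,067.20):
Base rate for 6422.66.40 is ¥6.38/liter.
Origin Serena qualifies under the Fenania–Serena agreement and 6422.66.40 is covered: preferential rate Free applies instead.
The additional-duty order on 6422.66.40 targets Bralune, not Serena; it does not apply.
Duty = ¥192,067.20 × 0% = ¥0.00.
Line 2 (9450.88.77, Bralune, 969 m², ¥57,345.42):
Base rate for 9450.88.77 is 2.5%.
9450.88.77 has an FTA preferential rate, but origin Bralune is not Serena; base rate stands.
Additional duty on 9450.88.77 from Bralune: +50.1%. Applied ad valorem rate: 2.5% + 50.1% = 52.6%.
Duty = ¥57,345.42 × 52.6% = ¥30,163.69.
Total = ¥0.00 + ¥30,163.69 = ¥30,163.69.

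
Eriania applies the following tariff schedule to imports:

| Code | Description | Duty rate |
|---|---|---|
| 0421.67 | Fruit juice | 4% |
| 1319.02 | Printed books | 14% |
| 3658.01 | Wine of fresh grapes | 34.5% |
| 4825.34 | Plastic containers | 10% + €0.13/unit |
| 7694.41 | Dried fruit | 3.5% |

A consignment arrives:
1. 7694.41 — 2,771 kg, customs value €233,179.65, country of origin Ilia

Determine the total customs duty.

Line 1 (7694.41, Ilia, 2,771 kg, €233,179.65):
Base rate for 7694.41 is 3.5%.
Duty = €233,179.65 × 3.5% = €8,161.29.

€8,161.29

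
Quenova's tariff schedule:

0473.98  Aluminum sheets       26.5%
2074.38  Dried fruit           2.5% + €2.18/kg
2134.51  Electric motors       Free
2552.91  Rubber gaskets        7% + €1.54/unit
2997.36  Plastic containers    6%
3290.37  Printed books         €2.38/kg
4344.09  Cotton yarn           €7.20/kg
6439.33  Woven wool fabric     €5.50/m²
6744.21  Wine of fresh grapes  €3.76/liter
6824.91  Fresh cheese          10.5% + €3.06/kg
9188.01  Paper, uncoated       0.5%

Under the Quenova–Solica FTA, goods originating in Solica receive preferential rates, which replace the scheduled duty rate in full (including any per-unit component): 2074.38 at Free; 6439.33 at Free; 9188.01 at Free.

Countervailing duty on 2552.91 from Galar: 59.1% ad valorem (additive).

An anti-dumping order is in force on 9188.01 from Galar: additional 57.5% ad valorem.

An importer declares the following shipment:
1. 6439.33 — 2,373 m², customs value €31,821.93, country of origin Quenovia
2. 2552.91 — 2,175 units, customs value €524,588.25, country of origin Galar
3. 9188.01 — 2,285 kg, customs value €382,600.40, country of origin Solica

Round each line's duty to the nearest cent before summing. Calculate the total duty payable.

€363,153.83

Line 1 (6439.33, Quenovia, 2,373 m², €31,821.93):
Base rate for 6439.33 is €5.50/m².
6439.33 has an FTA preferential rate, but origin Quenovia is not Solica; base rate stands.
Duty = 2,373 × €5.50 = €13,051.50.
Line 2 (2552.91, Galar, 2,175 units, €524,588.25):
Base rate for 2552.91 is 7% + €1.54/unit.
Additional duty on 2552.91 from Galar: +59.1%. Applied ad valorem rate: 7% + 59.1% = 66.1%.
Duty = €524,588.25 × 66.1% + 2,175 × €1.54 = €350,102.33.
Line 3 (9188.01, Solica, 2,285 kg, €382,600.40):
Base rate for 9188.01 is 0.5%.
Origin Solica qualifies under the Quenova–Solica agreement and 9188.01 is covered: preferential rate Free applies instead.
The additional-duty order on 9188.01 targets Galar, not Solica; it does not apply.
Duty = €382,600.40 × 0% = €0.00.
Total = €13,051.50 + €350,102.33 + €0.00 = €363,153.83.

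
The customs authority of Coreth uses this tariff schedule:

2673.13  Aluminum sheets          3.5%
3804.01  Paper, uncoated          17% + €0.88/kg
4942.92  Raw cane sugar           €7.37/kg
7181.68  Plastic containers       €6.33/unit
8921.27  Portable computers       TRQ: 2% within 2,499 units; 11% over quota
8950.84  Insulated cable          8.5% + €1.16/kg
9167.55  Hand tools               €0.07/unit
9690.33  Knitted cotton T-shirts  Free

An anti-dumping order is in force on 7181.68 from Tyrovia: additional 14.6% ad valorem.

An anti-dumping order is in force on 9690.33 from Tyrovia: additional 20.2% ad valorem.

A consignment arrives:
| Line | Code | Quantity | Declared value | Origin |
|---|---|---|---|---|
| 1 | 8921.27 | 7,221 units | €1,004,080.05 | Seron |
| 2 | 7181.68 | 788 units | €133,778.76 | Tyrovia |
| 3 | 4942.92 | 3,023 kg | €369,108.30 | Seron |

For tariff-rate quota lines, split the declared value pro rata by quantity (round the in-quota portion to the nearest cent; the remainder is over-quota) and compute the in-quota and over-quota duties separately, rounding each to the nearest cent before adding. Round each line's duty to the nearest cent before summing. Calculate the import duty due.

Line 1 (8921.27, Seron, 7,221 units, €1,004,080.05):
Code 8921.27 is under a tariff-rate quota (threshold 2,499 units). In-quota: 2,499 units at 2%; over-quota: 4,722 units at 11%.
Pro-rata value split: in-quota = €1,004,080.05 × 2,499/7,221 = €347,485.95; over-quota = €1,004,080.05 − €347,485.95 = €656,594.10.
In-quota duty = €347,485.95 × 2% = €6,949.72. Over-quota duty = €656,594.10 × 11% = €72,225.35.
Line duty = €6,949.72 + €72,225.35 = €79,175.07.
Line 2 (7181.68, Tyrovia, 788 units, €133,778.76):
Base rate for 7181.68 is €6.33/unit.
Additional duty on 7181.68 from Tyrovia: +14.6% ad valorem. Applied ad valorem rate = 14.6%.
Duty = €133,778.76 × 14.6% + 788 × €6.33 = €24,519.74.
Line 3 (4942.92, Seron, 3,023 kg, €369,108.30):
Base rate for 4942.92 is €7.37/kg.
Duty = 3,023 × €7.37 = €22,279.51.
Total = €79,175.07 + €24,519.74 + €22,279.51 = €125,974.32.

€125,974.32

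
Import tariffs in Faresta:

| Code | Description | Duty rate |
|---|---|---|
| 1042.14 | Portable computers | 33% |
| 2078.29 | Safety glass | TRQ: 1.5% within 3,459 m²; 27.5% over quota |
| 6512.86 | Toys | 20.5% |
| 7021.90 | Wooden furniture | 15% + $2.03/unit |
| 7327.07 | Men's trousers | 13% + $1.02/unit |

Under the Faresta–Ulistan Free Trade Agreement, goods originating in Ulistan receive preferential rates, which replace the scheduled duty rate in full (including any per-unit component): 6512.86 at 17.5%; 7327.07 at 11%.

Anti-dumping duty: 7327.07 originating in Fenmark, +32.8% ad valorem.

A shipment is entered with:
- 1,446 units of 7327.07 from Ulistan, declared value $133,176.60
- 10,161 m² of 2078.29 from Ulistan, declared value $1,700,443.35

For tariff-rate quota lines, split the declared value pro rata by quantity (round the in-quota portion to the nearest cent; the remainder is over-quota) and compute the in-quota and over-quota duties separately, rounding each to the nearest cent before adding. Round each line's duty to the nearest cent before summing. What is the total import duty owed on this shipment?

$331,766.80

Line 1 (7327.07, Ulistan, 1,446 units, $133,176.60):
Base rate for 7327.07 is 13% + $1.02/unit.
Origin Ulistan qualifies under the Faresta–Ulistan agreement and 7327.07 is covered: preferential rate 11% applies instead.
The additional-duty order on 7327.07 targets Fenmark, not Ulistan; it does not apply.
Duty = $133,176.60 × 11% = $14,649.43.
Line 2 (2078.29, Ulistan, 10,161 m², $1,700,443.35):
Code 2078.29 is under a tariff-rate quota (threshold 3,459 m²). In-quota: 3,459 m² at 1.5%; over-quota: 6,702 m² at 27.5%.
Pro-rata value split: in-quota = $1,700,443.35 × 3,459/10,161 = $578,863.65; over-quota = $1,700,443.35 − $578,863.65 = $1,121,579.70.
In-quota duty = $578,863.65 × 1.5% = $8,682.95. Over-quota duty = $1,121,579.70 × 27.5% = $308,434.42.
Line duty = $8,682.95 + $308,434.42 = $317,117.37.
Total = $14,649.43 + $317,117.37 = $331,766.80.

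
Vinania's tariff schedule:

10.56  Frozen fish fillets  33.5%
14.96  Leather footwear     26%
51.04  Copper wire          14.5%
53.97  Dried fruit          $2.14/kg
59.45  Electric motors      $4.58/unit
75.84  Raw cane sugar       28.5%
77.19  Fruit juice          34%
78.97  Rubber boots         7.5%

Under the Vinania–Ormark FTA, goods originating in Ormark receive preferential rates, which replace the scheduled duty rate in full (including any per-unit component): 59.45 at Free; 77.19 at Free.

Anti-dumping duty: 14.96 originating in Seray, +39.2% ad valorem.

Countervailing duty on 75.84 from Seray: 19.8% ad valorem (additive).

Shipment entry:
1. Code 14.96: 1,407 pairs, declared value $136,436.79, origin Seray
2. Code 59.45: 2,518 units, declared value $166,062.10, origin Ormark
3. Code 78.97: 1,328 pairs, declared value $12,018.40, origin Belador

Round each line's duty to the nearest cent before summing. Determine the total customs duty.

Line 1 (14.96, Seray, 1,407 pairs, $136,436.79):
Base rate for 14.96 is 26%.
Additional duty on 14.96 from Seray: +39.2%. Applied ad valorem rate: 26% + 39.2% = 65.2%.
Duty = $136,436.79 × 65.2% = $88,956.79.
Line 2 (59.45, Ormark, 2,518 units, $166,062.10):
Base rate for 59.45 is $4.58/unit.
Origin Ormark qualifies under the Vinania–Ormark agreement and 59.45 is covered: preferential rate Free applies instead.
Duty = $166,062.10 × 0% = $0.00.
Line 3 (78.97, Belador, 1,328 pairs, $12,018.40):
Base rate for 78.97 is 7.5%.
Duty = $12,018.40 × 7.5% = $901.38.
Total = $88,956.79 + $0.00 + $901.38 = $89,858.17.

$89,858.17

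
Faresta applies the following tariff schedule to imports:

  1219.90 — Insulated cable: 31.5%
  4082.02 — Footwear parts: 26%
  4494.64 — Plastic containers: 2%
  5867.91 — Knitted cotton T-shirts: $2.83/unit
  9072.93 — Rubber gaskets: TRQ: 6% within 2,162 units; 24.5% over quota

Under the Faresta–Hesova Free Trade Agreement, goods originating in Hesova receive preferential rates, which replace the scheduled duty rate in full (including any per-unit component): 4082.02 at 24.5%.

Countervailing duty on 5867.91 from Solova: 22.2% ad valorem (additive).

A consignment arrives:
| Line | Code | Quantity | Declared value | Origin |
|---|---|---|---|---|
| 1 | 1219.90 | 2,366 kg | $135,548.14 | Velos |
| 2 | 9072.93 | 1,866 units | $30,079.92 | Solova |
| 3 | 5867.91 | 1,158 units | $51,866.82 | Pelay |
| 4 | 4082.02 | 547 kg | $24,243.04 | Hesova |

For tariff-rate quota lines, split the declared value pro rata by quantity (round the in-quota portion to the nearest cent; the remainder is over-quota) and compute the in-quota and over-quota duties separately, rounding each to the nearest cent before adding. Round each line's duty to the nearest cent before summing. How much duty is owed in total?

Line 1 (1219.90, Velos, 2,366 kg, $135,548.14):
Base rate for 1219.90 is 31.5%.
Duty = $135,548.14 × 31.5% = $42,697.66.
Line 2 (9072.93, Solova, 1,866 units, $30,079.92):
Code 9072.93 is under a tariff-rate quota (threshold 2,162 units). Quantity 1,866 units is within the quota, so the in-quota rate 6% applies to the full value.
Duty = $30,079.92 × 6% = $1,804.80.
Line 3 (5867.91, Pelay, 1,158 units, $51,866.82):
Base rate for 5867.91 is $2.83/unit.
The additional-duty order on 5867.91 targets Solova, not Pelay; it does not apply.
Duty = 1,158 × $2.83 = $3,277.14.
Line 4 (4082.02, Hesova, 547 kg, $24,243.04):
Base rate for 4082.02 is 26%.
Origin Hesova qualifies under the Faresta–Hesova agreement and 4082.02 is covered: preferential rate 24.5% applies instead.
Duty = $24,243.04 × 24.5% = $5,939.54.
Total = $42,697.66 + $1,804.80 + $3,277.14 + $5,939.54 = $53,719.14.

$53,719.14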